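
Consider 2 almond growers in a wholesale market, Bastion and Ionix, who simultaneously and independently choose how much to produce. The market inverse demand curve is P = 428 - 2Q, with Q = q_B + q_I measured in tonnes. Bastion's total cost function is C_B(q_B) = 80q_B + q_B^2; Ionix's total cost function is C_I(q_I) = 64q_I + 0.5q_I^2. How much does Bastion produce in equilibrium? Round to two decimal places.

Bastion's profit: π_B = (428 - 2Q)q_B - (80q_B + q_B²). Setting ∂π_B/∂q_B = 0: 348 - 6q_B - 2(q_I) = 0.
Ionix's first-order condition: 364 - 5q_I - 2(q_B) = 0.
Best responses: q_B = (348 - 2q_I)/6, q_I = (364 - 2q_B)/5.
Solving the pair: q_B = 506/13, q_I = 744/13.

38.92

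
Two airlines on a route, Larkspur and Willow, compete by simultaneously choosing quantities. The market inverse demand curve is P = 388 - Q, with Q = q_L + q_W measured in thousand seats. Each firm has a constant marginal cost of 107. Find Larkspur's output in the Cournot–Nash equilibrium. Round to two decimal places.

93.67

Each firm earns π_i = (388 - Q)q_i - 107q_i.
First-order condition (treating rivals' output as given): 281 - 2q_i - q_j = 0.
By symmetry each firm produces the same amount; substituting q_j = q_i yields q_i = 281/3.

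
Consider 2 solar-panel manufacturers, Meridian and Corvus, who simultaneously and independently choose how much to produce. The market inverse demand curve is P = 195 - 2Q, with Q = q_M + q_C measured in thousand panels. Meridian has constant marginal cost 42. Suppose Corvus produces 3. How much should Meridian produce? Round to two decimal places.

36.75

With the rival's output fixed at 3, Meridian's profit is π_M = (195 - 2·3 - 2q_M)q_M - (42q_M) = (189 - 2q_M)q_M - (42q_M).
∂π_M/∂q_M = 147 - 4q_M = 0, so q_M = 147/4.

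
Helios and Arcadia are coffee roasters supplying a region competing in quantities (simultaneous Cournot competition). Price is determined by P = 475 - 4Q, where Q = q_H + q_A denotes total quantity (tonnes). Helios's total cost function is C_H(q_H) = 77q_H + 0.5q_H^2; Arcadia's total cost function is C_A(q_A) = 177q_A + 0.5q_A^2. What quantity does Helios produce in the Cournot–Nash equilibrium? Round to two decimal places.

36.77

Helios's profit: π_H = (475 - 4Q)q_H - (77q_H + (1/2)q_H²). Setting ∂π_H/∂q_H = 0: 398 - 9q_H - 4(q_A) = 0.
Arcadia's first-order condition: 298 - 9q_A - 4(q_H) = 0.
Rearranging gives the reaction functions q_H = (398 - 4q_A)/9 and q_A = (298 - 4q_H)/9.
Solving the pair: q_H = 478/13, q_A = 218/13.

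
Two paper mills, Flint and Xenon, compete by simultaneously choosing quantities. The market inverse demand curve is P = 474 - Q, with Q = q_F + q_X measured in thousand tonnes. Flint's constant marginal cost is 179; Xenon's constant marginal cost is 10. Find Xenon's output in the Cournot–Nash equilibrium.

211

Flint's profit: π_F = (474 - Q)q_F - (179q_F). Setting ∂π_F/∂q_F = 0: 295 - 2q_F - (q_X) = 0.
Xenon's first-order condition: 464 - 2q_X - (q_F) = 0.
Best responses: q_F = (295 - q_X)/2, q_X = (464 - q_F)/2.
Solving the pair: q_F = 42, q_X = 211.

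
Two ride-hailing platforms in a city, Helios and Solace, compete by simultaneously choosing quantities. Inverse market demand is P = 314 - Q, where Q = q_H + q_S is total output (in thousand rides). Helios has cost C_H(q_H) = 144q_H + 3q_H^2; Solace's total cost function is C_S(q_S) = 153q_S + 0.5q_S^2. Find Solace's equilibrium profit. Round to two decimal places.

Helios's profit: π_H = (314 - Q)q_H - (144q_H + 3q_H²). Setting ∂π_H/∂q_H = 0: 170 - 8q_H - (q_S) = 0.
Solace's first-order condition: 161 - 3q_S - (q_H) = 0.
Best responses: q_H = (170 - q_S)/8, q_S = (161 - q_H)/3.
Substituting one into the other gives q_H = 349/23 and q_S = 1118/23.
Price P = 314 - 1467/23 = 250.2174.
Solace's profit: 250.2174·(1118/23) - 153·(1118/23) - (1/2)(1118/23)² = 3544.2079.

3544.21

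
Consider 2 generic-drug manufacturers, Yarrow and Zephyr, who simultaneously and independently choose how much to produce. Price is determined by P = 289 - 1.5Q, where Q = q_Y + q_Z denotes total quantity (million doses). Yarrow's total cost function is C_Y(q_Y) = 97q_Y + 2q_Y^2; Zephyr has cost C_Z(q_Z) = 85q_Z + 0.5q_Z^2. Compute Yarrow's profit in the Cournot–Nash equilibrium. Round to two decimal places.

1126.67

Yarrow's profit: π_Y = (289 - 1.5Q)q_Y - (97q_Y + 2q_Y²). Setting ∂π_Y/∂q_Y = 0: 192 - 7q_Y - (3/2)(q_Z) = 0.
Zephyr's first-order condition: 204 - 4q_Z - (3/2)(q_Y) = 0.
So q_Y = (192 - (3/2)q_Z)/7 and q_Z = (204 - (3/2)q_Y)/4.
Solving the pair: q_Y = 1848/103, q_Z = 44.2718.
Price P = 289 - (3/2)·62.2136 = 195.6796.
Yarrow's profit: 195.6796·(1848/103) - 97·(1848/103) - 2(1848/103)² = 1126.6721.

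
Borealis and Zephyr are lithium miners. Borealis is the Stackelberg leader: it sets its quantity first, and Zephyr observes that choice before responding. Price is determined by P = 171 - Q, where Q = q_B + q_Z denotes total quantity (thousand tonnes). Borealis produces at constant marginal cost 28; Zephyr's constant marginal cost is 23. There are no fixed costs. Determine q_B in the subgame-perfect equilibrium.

Solve by backward induction. Given q_B, the follower Zephyr maximises π_Z = (171 - q_B - q_Z)q_Z - 23q_Z.
Follower FOC: 148 - q_B - 2q_Z = 0, so q_Z(q_B) = (148 - q_B)/2.
The leader anticipates this reaction. Substituting into P = 171 - Q gives P = 97 - (1/2)q_B, so π_B = (97 - (1/2)q_B)q_B - 28q_B.
The leader's first-order condition 69 - q_B = 0 yields q_B = 69.
Then q_Z = (148 - 69)/2 = 79/2.

69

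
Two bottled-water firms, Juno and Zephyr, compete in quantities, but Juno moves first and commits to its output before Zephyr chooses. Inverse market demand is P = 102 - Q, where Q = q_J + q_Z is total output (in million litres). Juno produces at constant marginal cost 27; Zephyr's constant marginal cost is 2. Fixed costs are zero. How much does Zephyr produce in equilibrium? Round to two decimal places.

Solve by backward induction. Given q_J, the follower Zephyr maximises π_Z = (102 - q_J - q_Z)q_Z - 2q_Z.
Follower FOC: 100 - q_J - 2q_Z = 0, so q_Z(q_J) = (100 - q_J)/2.
Juno substitutes q_Z(q_J) into its own profit: π_J = q_J(102 - q_J - (100 - q_J)/2) - 27q_J = (52 - (1/2)q_J)q_J - 27q_J.
Leader FOC: 25 - q_J = 0, so q_J = 25.
Then q_Z = (100 - 25)/2 = 75/2.

37.50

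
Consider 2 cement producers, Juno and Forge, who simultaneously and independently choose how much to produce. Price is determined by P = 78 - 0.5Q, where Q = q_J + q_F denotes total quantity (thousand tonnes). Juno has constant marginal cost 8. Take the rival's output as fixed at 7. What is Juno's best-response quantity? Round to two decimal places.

66.50

With the rival's output fixed at 7, Juno's profit is π_J = (78 - (1/2)·7 - (1/2)q_J)q_J - (8q_J) = (149/2 - (1/2)q_J)q_J - (8q_J).
∂π_J/∂q_J = 133/2 - q_J = 0, so q_J = 133/2.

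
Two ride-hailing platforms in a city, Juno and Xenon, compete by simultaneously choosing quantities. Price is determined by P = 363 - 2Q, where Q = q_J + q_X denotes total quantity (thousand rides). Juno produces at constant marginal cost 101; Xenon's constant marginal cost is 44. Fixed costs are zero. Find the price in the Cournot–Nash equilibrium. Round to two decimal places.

169.33

Juno's profit: π_J = (363 - 2Q)q_J - (101q_J). Setting ∂π_J/∂q_J = 0: 262 - 4q_J - 2(q_X) = 0.
Xenon's first-order condition: 319 - 4q_X - 2(q_J) = 0.
Rearranging gives the reaction functions q_J = (262 - 2q_X)/4 and q_X = (319 - 2q_J)/4.
Solving the pair: q_J = 205/6, q_X = 188/3.
Total output Q = 581/6, so price P = 363 - 2·(581/6) = 508/3.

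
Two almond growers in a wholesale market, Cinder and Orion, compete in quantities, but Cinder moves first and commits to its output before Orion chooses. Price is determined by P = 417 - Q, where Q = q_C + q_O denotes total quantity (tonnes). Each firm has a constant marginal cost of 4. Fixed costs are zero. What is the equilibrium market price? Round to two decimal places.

107.25

Solve by backward induction. Given q_C, the follower Orion maximises π_O = (417 - q_C - q_O)q_O - 4q_O.
Follower FOC: 413 - q_C - 2q_O = 0, so q_O(q_C) = (413 - q_C)/2.
Cinder substitutes q_O(q_C) into its own profit: π_C = q_C(417 - q_C - (413 - q_C)/2) - 4q_C = (421/2 - (1/2)q_C)q_C - 4q_C.
Maximising: ∂π_C/∂q_C = 413/2 - q_C = 0, giving q_C = 413/2.
Then q_O = (413 - 413/2)/2 = 413/4.
Total output Q = 1239/4, so price P = 417 - 1239/4 = 429/4.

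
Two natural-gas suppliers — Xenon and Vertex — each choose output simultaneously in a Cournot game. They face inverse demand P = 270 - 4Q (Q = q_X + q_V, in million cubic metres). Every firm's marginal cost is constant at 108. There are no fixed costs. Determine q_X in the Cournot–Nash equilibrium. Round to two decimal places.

Each firm earns π_i = (270 - 4Q)q_i - 108q_i.
Setting ∂π_i/∂q_i = 0 with rivals' quantities fixed: 162 - 8q_i - 4q_j = 0.
With identical firms every q_j equals q_i, so q_j = q_i and 162 = 12q_i, giving q_i = 27/2.

13.50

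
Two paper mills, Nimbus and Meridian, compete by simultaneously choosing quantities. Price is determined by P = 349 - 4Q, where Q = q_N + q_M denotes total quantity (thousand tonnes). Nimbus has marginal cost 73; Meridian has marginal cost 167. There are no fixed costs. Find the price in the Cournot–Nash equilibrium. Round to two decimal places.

196.33

Nimbus's profit: π_N = (349 - 4Q)q_N - (73q_N). Setting ∂π_N/∂q_N = 0: 276 - 8q_N - 4(q_M) = 0.
Meridian's profit: π_M = (349 - 4Q)q_M - (167q_M). Setting ∂π_M/∂q_M = 0: 182 - 8q_M - 4(q_N) = 0.
So q_N = (276 - 4q_M)/8 and q_M = (182 - 4q_N)/8.
Substituting one into the other gives q_N = 185/6 and q_M = 22/3.
Total output Q = 229/6, so price P = 349 - 4·(229/6) = 589/3.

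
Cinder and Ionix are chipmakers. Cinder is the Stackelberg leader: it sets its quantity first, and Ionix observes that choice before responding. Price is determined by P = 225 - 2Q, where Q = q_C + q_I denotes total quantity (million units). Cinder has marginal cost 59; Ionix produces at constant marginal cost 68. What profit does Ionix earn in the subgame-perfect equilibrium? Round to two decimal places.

603.78

The follower Ionix best-responds to any q_C: π_I = (225 - 2Q)q_I - 68q_I.
Setting the follower's marginal profit to zero, 157 - 2q_C - 4q_I = 0, i.e. q_I = (157 - 2q_C)/4.
The leader anticipates this reaction. Substituting into P = 225 - 2Q gives P = 293/2 - q_C, so π_C = (293/2 - q_C)q_C - 59q_C.
Maximising: ∂π_C/∂q_C = 175/2 - 2q_C = 0, giving q_C = 175/4.
Then q_I = (157 - 2·(175/4))/4 = 139/8.
Price P = 225 - 2·(489/8) = 411/4.
Ionix's profit: (411/4 - 68)·(139/8) = 603.7813.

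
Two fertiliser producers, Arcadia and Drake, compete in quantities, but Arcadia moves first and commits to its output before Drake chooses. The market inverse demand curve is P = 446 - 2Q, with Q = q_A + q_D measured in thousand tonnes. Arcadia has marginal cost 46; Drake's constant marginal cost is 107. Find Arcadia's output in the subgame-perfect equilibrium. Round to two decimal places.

Solve by backward induction. Given q_A, the follower Drake maximises π_D = (446 - 2q_A - 2q_D)q_D - 107q_D.
Follower FOC: 339 - 2q_A - 4q_D = 0, so q_D(q_A) = (339 - 2q_A)/4.
Arcadia substitutes q_D(q_A) into its own profit: π_A = q_A(446 - 2q_A - (339 - 2q_A)/2) - 46q_A = (553/2 - q_A)q_A - 46q_A.
Leader FOC: 461/2 - 2q_A = 0, so q_A = 461/4.
Then q_D = (339 - 2·(461/4))/4 = 217/8.

115.25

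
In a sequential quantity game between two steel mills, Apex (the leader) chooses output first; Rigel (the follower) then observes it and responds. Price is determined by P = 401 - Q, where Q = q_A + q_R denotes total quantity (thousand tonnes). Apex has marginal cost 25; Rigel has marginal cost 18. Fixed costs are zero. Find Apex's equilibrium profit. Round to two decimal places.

The follower Rigel best-responds to any q_A: π_R = (401 - Q)q_R - 18q_R.
Follower FOC: 383 - q_A - 2q_R = 0, so q_R(q_A) = (383 - q_A)/2.
The leader anticipates this reaction. Substituting into P = 401 - Q gives P = 419/2 - (1/2)q_A, so π_A = (419/2 - (1/2)q_A)q_A - 25q_A.
Leader FOC: 369/2 - q_A = 0, so q_A = 369/2.
Then q_R = (383 - 369/2)/2 = 397/4.
Price P = 401 - 1135/4 = 469/4.
Apex's profit: (469/4 - 25)·(369/2) = 17020.1250.

17020.13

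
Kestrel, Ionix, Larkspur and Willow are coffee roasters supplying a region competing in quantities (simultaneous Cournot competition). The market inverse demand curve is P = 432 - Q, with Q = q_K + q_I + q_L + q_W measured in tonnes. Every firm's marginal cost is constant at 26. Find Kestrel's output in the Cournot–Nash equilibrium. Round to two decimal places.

Each firm earns π_i = (432 - Q)q_i - 26q_i.
First-order condition (treating rivals' output as given): 406 - 2q_i - Σ_{j≠i} q_j = 0.
By symmetry each firm produces the same amount; substituting Σ_{j≠i} q_j = 3q_i yields q_i = 406/5.

81.20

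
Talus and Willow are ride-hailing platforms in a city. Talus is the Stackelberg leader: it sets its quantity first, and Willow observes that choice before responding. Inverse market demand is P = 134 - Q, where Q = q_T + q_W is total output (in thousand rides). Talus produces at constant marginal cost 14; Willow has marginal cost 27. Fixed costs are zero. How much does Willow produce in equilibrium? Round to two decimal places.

Solve by backward induction. Given q_T, the follower Willow maximises π_W = (134 - q_T - q_W)q_W - 27q_W.
Follower FOC: 107 - q_T - 2q_W = 0, so q_W(q_T) = (107 - q_T)/2.
The leader anticipates this reaction. Substituting into P = 134 - Q gives P = 161/2 - (1/2)q_T, so π_T = (161/2 - (1/2)q_T)q_T - 14q_T.
Maximising: ∂π_T/∂q_T = 133/2 - q_T = 0, giving q_T = 133/2.
Then q_W = (107 - 133/2)/2 = 81/4.

20.25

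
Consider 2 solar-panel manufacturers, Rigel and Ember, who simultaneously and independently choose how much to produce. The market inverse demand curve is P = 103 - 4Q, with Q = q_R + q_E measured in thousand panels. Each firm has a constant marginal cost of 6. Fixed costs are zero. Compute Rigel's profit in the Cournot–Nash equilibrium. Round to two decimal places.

A representative firm's profit is π_i = q_i(103 - 4Q) - 6q_i.
Setting ∂π_i/∂q_i = 0 with rivals' quantities fixed: 97 - 8q_i - 4q_j = 0.
With identical firms every q_j equals q_i, so q_j = q_i and 97 = 12q_i, giving q_i = 97/12.
Price P = 103 - 4·(97/6) = 115/3.
Rigel's profit: (115/3 - 6)·(97/12) = 261.3611.

261.36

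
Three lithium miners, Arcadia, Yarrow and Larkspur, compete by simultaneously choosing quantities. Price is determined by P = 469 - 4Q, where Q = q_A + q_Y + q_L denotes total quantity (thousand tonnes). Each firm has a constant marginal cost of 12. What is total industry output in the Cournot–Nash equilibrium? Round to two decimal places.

85.69

A representative firm's profit is π_i = q_i(469 - 4Q) - 12q_i.
First-order condition (treating rivals' output as given): 457 - 8q_i - 4·Σ_{j≠i} q_j = 0.
With identical firms every q_j equals q_i, so Σ_{j≠i} q_j = 2q_i and 457 = 16q_i, giving q_i = 457/16.
Total output Q = 457/16 + 457/16 + 457/16 = 1371/16.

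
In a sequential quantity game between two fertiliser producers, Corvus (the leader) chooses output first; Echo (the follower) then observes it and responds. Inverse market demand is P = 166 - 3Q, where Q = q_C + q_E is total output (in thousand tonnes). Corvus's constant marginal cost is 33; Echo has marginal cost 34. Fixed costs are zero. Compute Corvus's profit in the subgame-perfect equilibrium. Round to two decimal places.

748.17

Solve by backward induction. Given q_C, the follower Echo maximises π_E = (166 - 3q_C - 3q_E)q_E - 34q_E.
∂π_E/∂q_E = 132 - 3q_C - 6q_E = 0 gives the reaction function q_E = (132 - 3q_C)/6.
The leader anticipates this reaction. Substituting into P = 166 - 3Q gives P = 100 - (3/2)q_C, so π_C = (100 - (3/2)q_C)q_C - 33q_C.
Maximising: ∂π_C/∂q_C = 67 - 3q_C = 0, giving q_C = 67/3.
Then q_E = (132 - 3·(67/3))/6 = 65/6.
Price P = 166 - 3·(199/6) = 133/2.
Corvus's profit: (133/2 - 33)·(67/3) = 748.1667.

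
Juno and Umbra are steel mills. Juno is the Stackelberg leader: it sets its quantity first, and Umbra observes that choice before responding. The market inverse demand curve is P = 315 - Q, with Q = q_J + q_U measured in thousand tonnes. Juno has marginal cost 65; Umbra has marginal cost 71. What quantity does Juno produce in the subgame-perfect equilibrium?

The follower Umbra best-responds to any q_J: π_U = (315 - Q)q_U - 71q_U.
∂π_U/∂q_U = 244 - q_J - 2q_U = 0 gives the reaction function q_U = (244 - q_J)/2.
Juno substitutes q_U(q_J) into its own profit: π_J = q_J(315 - q_J - (244 - q_J)/2) - 65q_J = (193 - (1/2)q_J)q_J - 65q_J.
The leader's first-order condition 128 - q_J = 0 yields q_J = 128.
Then q_U = (244 - 128)/2 = 58.

128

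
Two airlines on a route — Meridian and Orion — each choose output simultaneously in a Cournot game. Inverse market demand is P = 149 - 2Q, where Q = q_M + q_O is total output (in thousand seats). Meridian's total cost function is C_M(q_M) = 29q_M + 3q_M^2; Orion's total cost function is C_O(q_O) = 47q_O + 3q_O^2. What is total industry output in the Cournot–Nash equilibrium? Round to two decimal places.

Meridian's profit: π_M = (149 - 2Q)q_M - (29q_M + 3q_M²). Setting ∂π_M/∂q_M = 0: 120 - 10q_M - 2(q_O) = 0.
Orion's first-order condition: 102 - 10q_O - 2(q_M) = 0.
Best responses: q_M = (120 - 2q_O)/10, q_O = (102 - 2q_M)/10.
Substituting one into the other gives q_M = 83/8 and q_O = 65/8.
Total output Q = 83/8 + 65/8 = 37/2.

18.50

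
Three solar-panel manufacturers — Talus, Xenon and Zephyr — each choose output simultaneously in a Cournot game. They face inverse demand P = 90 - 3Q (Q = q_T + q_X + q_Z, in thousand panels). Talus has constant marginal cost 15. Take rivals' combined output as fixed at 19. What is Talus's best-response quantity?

3

With rivals' combined output fixed at 19, Talus's profit is π_T = (90 - 3·19 - 3q_T)q_T - (15q_T) = (33 - 3q_T)q_T - (15q_T).
∂π_T/∂q_T = 18 - 6q_T = 0, so q_T = 3.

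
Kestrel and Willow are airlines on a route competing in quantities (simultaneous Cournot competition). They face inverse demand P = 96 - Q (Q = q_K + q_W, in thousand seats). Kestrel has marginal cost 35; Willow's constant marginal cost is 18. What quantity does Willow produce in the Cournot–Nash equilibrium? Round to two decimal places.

Kestrel's profit: π_K = (96 - Q)q_K - (35q_K). Setting ∂π_K/∂q_K = 0: 61 - 2q_K - (q_W) = 0.
Willow's profit: π_W = (96 - Q)q_W - (18q_W). Setting ∂π_W/∂q_W = 0: 78 - 2q_W - (q_K) = 0.
Best responses: q_K = (61 - q_W)/2, q_W = (78 - q_K)/2.
Solving the pair: q_K = 44/3, q_W = 95/3.

31.67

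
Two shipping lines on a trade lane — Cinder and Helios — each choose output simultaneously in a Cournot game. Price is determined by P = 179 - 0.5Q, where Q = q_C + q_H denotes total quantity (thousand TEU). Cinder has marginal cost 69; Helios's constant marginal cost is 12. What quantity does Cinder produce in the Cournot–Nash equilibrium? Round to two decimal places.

35.33

Cinder's profit: π_C = (179 - 0.5Q)q_C - (69q_C). Setting ∂π_C/∂q_C = 0: 110 - q_C - (1/2)(q_H) = 0.
Helios's first-order condition: 167 - q_H - (1/2)(q_C) = 0.
Best responses: q_C = (110 - (1/2)q_H), q_H = (167 - (1/2)q_C).
Substituting one into the other gives q_C = 106/3 and q_H = 448/3.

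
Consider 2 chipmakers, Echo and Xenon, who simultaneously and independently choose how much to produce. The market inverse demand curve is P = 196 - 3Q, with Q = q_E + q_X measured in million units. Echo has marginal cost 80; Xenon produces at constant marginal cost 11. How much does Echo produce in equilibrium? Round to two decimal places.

5.22

Echo's profit: π_E = (196 - 3Q)q_E - (80q_E). Setting ∂π_E/∂q_E = 0: 116 - 6q_E - 3(q_X) = 0.
Xenon's profit: π_X = (196 - 3Q)q_X - (11q_X). Setting ∂π_X/∂q_X = 0: 185 - 6q_X - 3(q_E) = 0.
Rearranging gives the reaction functions q_E = (116 - 3q_X)/6 and q_X = (185 - 3q_E)/6.
Substituting one into the other gives q_E = 47/9 and q_X = 254/9.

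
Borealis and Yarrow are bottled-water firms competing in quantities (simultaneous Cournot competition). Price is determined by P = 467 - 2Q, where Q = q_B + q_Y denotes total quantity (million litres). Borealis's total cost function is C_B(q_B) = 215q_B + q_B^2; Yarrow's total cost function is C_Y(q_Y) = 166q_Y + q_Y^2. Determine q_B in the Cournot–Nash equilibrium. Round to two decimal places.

Borealis's profit: π_B = (467 - 2Q)q_B - (215q_B + q_B²). Setting ∂π_B/∂q_B = 0: 252 - 6q_B - 2(q_Y) = 0.
Yarrow's profit: π_Y = (467 - 2Q)q_Y - (166q_Y + q_Y²). Setting ∂π_Y/∂q_Y = 0: 301 - 6q_Y - 2(q_B) = 0.
Rearranging gives the reaction functions q_B = (252 - 2q_Y)/6 and q_Y = (301 - 2q_B)/6.
Substituting one into the other gives q_B = 455/16 and q_Y = 651/16.

28.44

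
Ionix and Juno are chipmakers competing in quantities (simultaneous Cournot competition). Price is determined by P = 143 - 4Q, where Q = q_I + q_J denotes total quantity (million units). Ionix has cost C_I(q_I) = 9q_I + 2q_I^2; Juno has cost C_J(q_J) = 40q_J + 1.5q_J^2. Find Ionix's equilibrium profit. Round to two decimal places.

502.90

Ionix's profit: π_I = (143 - 4Q)q_I - (9q_I + 2q_I²). Setting ∂π_I/∂q_I = 0: 134 - 12q_I - 4(q_J) = 0.
Juno's profit: π_J = (143 - 4Q)q_J - (40q_J + (3/2)q_J²). Setting ∂π_J/∂q_J = 0: 103 - 11q_J - 4(q_I) = 0.
Rearranging gives the reaction functions q_I = (134 - 4q_J)/12 and q_J = (103 - 4q_I)/11.
Solving the pair: q_I = 531/58, q_J = 175/29.
Price P = 143 - 4·(881/58) = 82.2414.
Ionix's profit: 82.2414·(531/58) - 9·(531/58) - 2(531/58)² = 502.9031.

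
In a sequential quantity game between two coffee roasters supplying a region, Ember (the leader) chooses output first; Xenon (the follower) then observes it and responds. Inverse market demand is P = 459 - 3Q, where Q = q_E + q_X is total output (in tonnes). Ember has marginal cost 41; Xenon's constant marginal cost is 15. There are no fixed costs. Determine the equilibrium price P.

The follower Xenon best-responds to any q_E: π_X = (459 - 3Q)q_X - 15q_X.
Setting the follower's marginal profit to zero, 444 - 3q_E - 6q_X = 0, i.e. q_X = (444 - 3q_E)/6.
Ember substitutes q_X(q_E) into its own profit: π_E = q_E(459 - 3q_E - (444 - 3q_E)/2) - 41q_E = (237 - (3/2)q_E)q_E - 41q_E.
Maximising: ∂π_E/∂q_E = 196 - 3q_E = 0, giving q_E = 196/3.
Then q_X = (444 - 3·(196/3))/6 = 124/3.
Total output Q = 320/3, so price P = 459 - 3·(320/3) = 139.

139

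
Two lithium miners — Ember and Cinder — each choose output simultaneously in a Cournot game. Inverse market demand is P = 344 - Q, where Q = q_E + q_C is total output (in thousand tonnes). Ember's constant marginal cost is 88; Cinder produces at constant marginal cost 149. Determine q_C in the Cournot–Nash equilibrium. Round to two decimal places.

44.67

Ember's profit: π_E = (344 - Q)q_E - (88q_E). Setting ∂π_E/∂q_E = 0: 256 - 2q_E - (q_C) = 0.
Cinder's profit: π_C = (344 - Q)q_C - (149q_C). Setting ∂π_C/∂q_C = 0: 195 - 2q_C - (q_E) = 0.
So q_E = (256 - q_C)/2 and q_C = (195 - q_E)/2.
Solving the pair: q_E = 317/3, q_C = 134/3.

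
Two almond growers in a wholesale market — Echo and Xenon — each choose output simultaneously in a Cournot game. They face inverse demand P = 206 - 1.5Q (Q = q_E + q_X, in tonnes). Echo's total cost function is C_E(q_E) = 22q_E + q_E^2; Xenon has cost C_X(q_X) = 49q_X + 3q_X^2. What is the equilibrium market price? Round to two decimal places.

Echo's profit: π_E = (206 - 1.5Q)q_E - (22q_E + q_E²). Setting ∂π_E/∂q_E = 0: 184 - 5q_E - (3/2)(q_X) = 0.
Xenon's profit: π_X = (206 - 1.5Q)q_X - (49q_X + 3q_X²). Setting ∂π_X/∂q_X = 0: 157 - 9q_X - (3/2)(q_E) = 0.
Rearranging gives the reaction functions q_E = (184 - (3/2)q_X)/5 and q_X = (157 - (3/2)q_E)/9.
Solving the pair: q_E = 1894/57, q_X = 11.9064.
Total output Q = 45.1345, so price P = 206 - (3/2)·45.1345 = 138.2982.

138.30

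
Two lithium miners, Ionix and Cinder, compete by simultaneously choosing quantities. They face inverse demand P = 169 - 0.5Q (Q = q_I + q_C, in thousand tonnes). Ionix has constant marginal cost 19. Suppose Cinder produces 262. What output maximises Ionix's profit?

With the rival's output fixed at 262, Ionix's profit is π_I = (169 - (1/2)·262 - (1/2)q_I)q_I - (19q_I) = (38 - (1/2)q_I)q_I - (19q_I).
∂π_I/∂q_I = 19 - q_I = 0, so q_I = 19.

19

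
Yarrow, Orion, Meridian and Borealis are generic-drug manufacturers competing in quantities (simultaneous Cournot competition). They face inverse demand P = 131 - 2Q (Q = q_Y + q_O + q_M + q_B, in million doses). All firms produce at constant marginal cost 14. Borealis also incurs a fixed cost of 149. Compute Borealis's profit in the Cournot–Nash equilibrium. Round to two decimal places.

A representative firm's profit is π_i = q_i(131 - 2Q) - 14q_i.
Setting ∂π_i/∂q_i = 0 with rivals' quantities fixed: 117 - 4q_i - 2·Σ_{j≠i} q_j = 0.
By symmetry each firm produces the same amount; substituting Σ_{j≠i} q_j = 3q_i yields q_i = 117/10.
Price P = 131 - 2·(234/5) = 187/5.
Borealis's profit: (187/5 - 14)·(117/10) - 149 = 124.7800.

124.78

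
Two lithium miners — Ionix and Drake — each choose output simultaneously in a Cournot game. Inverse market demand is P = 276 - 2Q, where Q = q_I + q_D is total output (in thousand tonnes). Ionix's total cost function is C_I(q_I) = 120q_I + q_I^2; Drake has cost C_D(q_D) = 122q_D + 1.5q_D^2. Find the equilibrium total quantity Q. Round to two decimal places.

36.74

Ionix's profit: π_I = (276 - 2Q)q_I - (120q_I + q_I²). Setting ∂π_I/∂q_I = 0: 156 - 6q_I - 2(q_D) = 0.
Drake's profit: π_D = (276 - 2Q)q_D - (122q_D + (3/2)q_D²). Setting ∂π_D/∂q_D = 0: 154 - 7q_D - 2(q_I) = 0.
So q_I = (156 - 2q_D)/6 and q_D = (154 - 2q_I)/7.
Substituting one into the other gives q_I = 392/19 and q_D = 306/19.
Total output Q = 392/19 + 306/19 = 698/19.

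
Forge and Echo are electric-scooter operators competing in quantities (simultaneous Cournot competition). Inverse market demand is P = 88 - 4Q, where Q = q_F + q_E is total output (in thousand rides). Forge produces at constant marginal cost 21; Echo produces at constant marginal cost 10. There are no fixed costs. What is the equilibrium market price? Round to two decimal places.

39.67

Forge's profit: π_F = (88 - 4Q)q_F - (21q_F). Setting ∂π_F/∂q_F = 0: 67 - 8q_F - 4(q_E) = 0.
Echo's first-order condition: 78 - 8q_E - 4(q_F) = 0.
Best responses: q_F = (67 - 4q_E)/8, q_E = (78 - 4q_F)/8.
Solving the pair: q_F = 14/3, q_E = 89/12.
Total output Q = 145/12, so price P = 88 - 4·(145/12) = 119/3.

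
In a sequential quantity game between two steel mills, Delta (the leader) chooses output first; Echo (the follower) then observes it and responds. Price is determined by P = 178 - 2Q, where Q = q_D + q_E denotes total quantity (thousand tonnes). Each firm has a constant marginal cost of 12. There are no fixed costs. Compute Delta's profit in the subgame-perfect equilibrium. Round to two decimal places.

The follower Echo best-responds to any q_D: π_E = (178 - 2Q)q_E - 12q_E.
∂π_E/∂q_E = 166 - 2q_D - 4q_E = 0 gives the reaction function q_E = (166 - 2q_D)/4.
The leader anticipates this reaction. Substituting into P = 178 - 2Q gives P = 95 - q_D, so π_D = (95 - q_D)q_D - 12q_D.
Leader FOC: 83 - 2q_D = 0, so q_D = 83/2.
Then q_E = (166 - 2·(83/2))/4 = 83/4.
Price P = 178 - 2·(249/4) = 107/2.
Delta's profit: (107/2 - 12)·(83/2) = 1722.2500.

1722.25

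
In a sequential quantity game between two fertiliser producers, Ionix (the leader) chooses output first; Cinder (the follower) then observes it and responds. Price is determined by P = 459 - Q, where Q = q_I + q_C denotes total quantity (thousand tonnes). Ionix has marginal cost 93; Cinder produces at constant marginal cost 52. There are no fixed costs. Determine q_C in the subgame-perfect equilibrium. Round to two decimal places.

122.25

The follower Cinder best-responds to any q_I: π_C = (459 - Q)q_C - 52q_C.
Follower FOC: 407 - q_I - 2q_C = 0, so q_C(q_I) = (407 - q_I)/2.
The leader anticipates this reaction. Substituting into P = 459 - Q gives P = 511/2 - (1/2)q_I, so π_I = (511/2 - (1/2)q_I)q_I - 93q_I.
The leader's first-order condition 325/2 - q_I = 0 yields q_I = 325/2.
Then q_C = (407 - 325/2)/2 = 489/4.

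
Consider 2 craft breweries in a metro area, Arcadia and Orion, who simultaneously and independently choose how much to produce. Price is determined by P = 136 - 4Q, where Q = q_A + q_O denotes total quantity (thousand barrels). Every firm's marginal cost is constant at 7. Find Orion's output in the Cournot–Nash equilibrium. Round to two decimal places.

10.75

A representative firm's profit is π_i = q_i(136 - 4Q) - 7q_i.
First-order condition (treating rivals' output as given): 129 - 8q_i - 4q_j = 0.
With identical firms every q_j equals q_i, so q_j = q_i and 129 = 12q_i, giving q_i = 43/4.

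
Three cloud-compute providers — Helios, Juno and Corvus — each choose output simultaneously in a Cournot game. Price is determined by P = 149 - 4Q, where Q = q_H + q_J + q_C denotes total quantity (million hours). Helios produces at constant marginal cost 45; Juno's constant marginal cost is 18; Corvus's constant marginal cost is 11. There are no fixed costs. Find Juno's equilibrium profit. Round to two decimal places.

Helios's profit: π_H = (149 - 4Q)q_H - (45q_H). Setting ∂π_H/∂q_H = 0: 104 - 8q_H - 4(q_J + q_C) = 0.
Juno's first-order condition: 131 - 8q_J - 4(q_H + q_C) = 0.
Corvus's profit: π_C = (149 - 4Q)q_C - (11q_C). Setting ∂π_C/∂q_C = 0: 138 - 8q_C - 4(q_H + q_J) = 0.
Summing all 3 equations gives 373 − 16Q = 0, hence Q = 373/16.
Back-substituting: q_H = (104 − 373/4)/4 = 43/16, q_J = (131 − 373/4)/4 = 151/16, q_C = (138 − 373/4)/4 = 179/16.
Price P = 149 - 4·(373/16) = 223/4.
Juno's profit: (223/4 - 18)·(151/16) = 356.2656.

356.27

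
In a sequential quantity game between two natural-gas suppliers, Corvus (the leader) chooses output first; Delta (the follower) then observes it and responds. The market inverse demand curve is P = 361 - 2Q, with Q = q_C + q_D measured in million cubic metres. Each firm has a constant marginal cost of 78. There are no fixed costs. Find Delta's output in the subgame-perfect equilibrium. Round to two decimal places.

35.38

Solve by backward induction. Given q_C, the follower Delta maximises π_D = (361 - 2q_C - 2q_D)q_D - 78q_D.
∂π_D/∂q_D = 283 - 2q_C - 4q_D = 0 gives the reaction function q_D = (283 - 2q_C)/4.
Corvus substitutes q_D(q_C) into its own profit: π_C = q_C(361 - 2q_C - (283 - 2q_C)/2) - 78q_C = (439/2 - q_C)q_C - 78q_C.
Maximising: ∂π_C/∂q_C = 283/2 - 2q_C = 0, giving q_C = 283/4.
Then q_D = (283 - 2·(283/4))/4 = 283/8.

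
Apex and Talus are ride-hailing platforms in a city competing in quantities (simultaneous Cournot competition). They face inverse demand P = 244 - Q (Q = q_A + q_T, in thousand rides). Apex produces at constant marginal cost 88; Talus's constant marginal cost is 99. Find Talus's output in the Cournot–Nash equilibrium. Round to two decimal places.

Apex's profit: π_A = (244 - Q)q_A - (88q_A). Setting ∂π_A/∂q_A = 0: 156 - 2q_A - (q_T) = 0.
Talus's first-order condition: 145 - 2q_T - (q_A) = 0.
Best responses: q_A = (156 - q_T)/2, q_T = (145 - q_A)/2.
Substituting one into the other gives q_A = 167/3 and q_T = 134/3.

44.67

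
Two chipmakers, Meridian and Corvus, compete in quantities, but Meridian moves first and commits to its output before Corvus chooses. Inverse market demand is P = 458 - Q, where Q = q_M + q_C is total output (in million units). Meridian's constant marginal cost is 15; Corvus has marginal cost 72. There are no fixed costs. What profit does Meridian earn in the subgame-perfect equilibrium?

31250

The follower Corvus best-responds to any q_M: π_C = (458 - Q)q_C - 72q_C.
Setting the follower's marginal profit to zero, 386 - q_M - 2q_C = 0, i.e. q_C = (386 - q_M)/2.
Meridian substitutes q_C(q_M) into its own profit: π_M = q_M(458 - q_M - (386 - q_M)/2) - 15q_M = (265 - (1/2)q_M)q_M - 15q_M.
Maximising: ∂π_M/∂q_M = 250 - q_M = 0, giving q_M = 250.
Then q_C = (386 - 250)/2 = 68.
Price P = 458 - 318 = 140.
Meridian's profit: (140 - 15)·250 = 31250.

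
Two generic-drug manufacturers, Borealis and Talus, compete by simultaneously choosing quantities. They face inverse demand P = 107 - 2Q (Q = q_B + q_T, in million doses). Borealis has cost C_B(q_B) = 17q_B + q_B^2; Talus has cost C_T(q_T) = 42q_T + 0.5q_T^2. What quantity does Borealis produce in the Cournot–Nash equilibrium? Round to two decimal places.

12.31

Borealis's profit: π_B = (107 - 2Q)q_B - (17q_B + q_B²). Setting ∂π_B/∂q_B = 0: 90 - 6q_B - 2(q_T) = 0.
Talus's first-order condition: 65 - 5q_T - 2(q_B) = 0.
Best responses: q_B = (90 - 2q_T)/6, q_T = (65 - 2q_B)/5.
Substituting one into the other gives q_B = 160/13 and q_T = 105/13.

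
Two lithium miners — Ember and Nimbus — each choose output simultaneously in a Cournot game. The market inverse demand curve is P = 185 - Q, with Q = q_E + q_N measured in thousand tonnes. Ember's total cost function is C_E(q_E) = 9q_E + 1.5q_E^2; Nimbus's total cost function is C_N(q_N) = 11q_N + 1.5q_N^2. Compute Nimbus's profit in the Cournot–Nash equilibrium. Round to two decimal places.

Ember's profit: π_E = (185 - Q)q_E - (9q_E + (3/2)q_E²). Setting ∂π_E/∂q_E = 0: 176 - 5q_E - (q_N) = 0.
Nimbus's profit: π_N = (185 - Q)q_N - (11q_N + (3/2)q_N²). Setting ∂π_N/∂q_N = 0: 174 - 5q_N - (q_E) = 0.
Best responses: q_E = (176 - q_N)/5, q_N = (174 - q_E)/5.
Solving the pair: q_E = 353/12, q_N = 347/12.
Price P = 185 - 175/3 = 380/3.
Nimbus's profit: (380/3)·(347/12) - 11·(347/12) - (3/2)(347/12)² = 2090.4340.

2090.43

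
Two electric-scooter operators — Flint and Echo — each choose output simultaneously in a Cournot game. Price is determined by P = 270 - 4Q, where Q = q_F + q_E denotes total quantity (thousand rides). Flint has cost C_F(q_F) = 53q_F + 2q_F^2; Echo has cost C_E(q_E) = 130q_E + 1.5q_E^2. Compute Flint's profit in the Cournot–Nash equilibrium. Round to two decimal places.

Flint's profit: π_F = (270 - 4Q)q_F - (53q_F + 2q_F²). Setting ∂π_F/∂q_F = 0: 217 - 12q_F - 4(q_E) = 0.
Echo's first-order condition: 140 - 11q_E - 4(q_F) = 0.
So q_F = (217 - 4q_E)/12 and q_E = (140 - 4q_F)/11.
Substituting one into the other gives q_F = 63/4 and q_E = 7.
Price P = 270 - 4·(91/4) = 179.
Flint's profit: 179·(63/4) - 53·(63/4) - 2(63/4)² = 1488.3750.

1488.38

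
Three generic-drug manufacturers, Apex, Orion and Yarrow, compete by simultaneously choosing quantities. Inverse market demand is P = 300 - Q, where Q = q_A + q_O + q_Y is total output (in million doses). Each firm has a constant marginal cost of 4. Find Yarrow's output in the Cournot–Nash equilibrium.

A representative firm's profit is π_i = q_i(300 - Q) - 4q_i.
Setting ∂π_i/∂q_i = 0 with rivals' quantities fixed: 296 - 2q_i - Σ_{j≠i} q_j = 0.
By symmetry each firm produces the same amount; substituting Σ_{j≠i} q_j = 2q_i yields q_i = 296/4 = 74.

74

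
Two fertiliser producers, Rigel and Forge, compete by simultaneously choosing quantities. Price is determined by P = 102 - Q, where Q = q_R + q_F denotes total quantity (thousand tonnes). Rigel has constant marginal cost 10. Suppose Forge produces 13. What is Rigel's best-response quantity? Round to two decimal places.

39.50

With the rival's output fixed at 13, Rigel's profit is π_R = (102 - 13 - q_R)q_R - (10q_R) = (89 - q_R)q_R - (10q_R).
∂π_R/∂q_R = 79 - 2q_R = 0, so q_R = 79/2.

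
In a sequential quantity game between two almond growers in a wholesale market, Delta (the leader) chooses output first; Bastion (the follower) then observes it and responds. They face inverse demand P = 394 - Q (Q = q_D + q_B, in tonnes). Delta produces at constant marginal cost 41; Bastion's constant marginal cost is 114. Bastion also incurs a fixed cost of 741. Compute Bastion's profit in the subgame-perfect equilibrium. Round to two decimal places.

381.25

The follower Bastion best-responds to any q_D: π_B = (394 - Q)q_B - 114q_B.
∂π_B/∂q_B = 280 - q_D - 2q_B = 0 gives the reaction function q_B = (280 - q_D)/2.
The leader anticipates this reaction. Substituting into P = 394 - Q gives P = 254 - (1/2)q_D, so π_D = (254 - (1/2)q_D)q_D - 41q_D.
Maximising: ∂π_D/∂q_D = 213 - q_D = 0, giving q_D = 213.
Then q_B = (280 - 213)/2 = 67/2.
Price P = 394 - 493/2 = 295/2.
Bastion's profit: (295/2 - 114)·(67/2) - 741 = 1525/4.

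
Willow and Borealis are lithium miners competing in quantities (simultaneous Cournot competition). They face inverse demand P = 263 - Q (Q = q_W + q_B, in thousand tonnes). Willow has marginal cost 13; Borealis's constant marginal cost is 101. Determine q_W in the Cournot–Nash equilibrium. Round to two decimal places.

112.67

Willow's profit: π_W = (263 - Q)q_W - (13q_W). Setting ∂π_W/∂q_W = 0: 250 - 2q_W - (q_B) = 0.
Borealis's profit: π_B = (263 - Q)q_B - (101q_B). Setting ∂π_B/∂q_B = 0: 162 - 2q_B - (q_W) = 0.
Best responses: q_W = (250 - q_B)/2, q_B = (162 - q_W)/2.
Substituting one into the other gives q_W = 338/3 and q_B = 74/3.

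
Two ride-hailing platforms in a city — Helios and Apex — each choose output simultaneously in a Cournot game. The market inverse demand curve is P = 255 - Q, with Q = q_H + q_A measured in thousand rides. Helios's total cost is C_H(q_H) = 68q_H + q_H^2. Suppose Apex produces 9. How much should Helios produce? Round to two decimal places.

44.50

With the rival's output fixed at 9, Helios's profit is π_H = (255 - 9 - q_H)q_H - (68q_H + q_H²) = (246 - q_H)q_H - (68q_H + q_H²).
∂π_H/∂q_H = 178 - 4q_H = 0, so q_H = 89/2.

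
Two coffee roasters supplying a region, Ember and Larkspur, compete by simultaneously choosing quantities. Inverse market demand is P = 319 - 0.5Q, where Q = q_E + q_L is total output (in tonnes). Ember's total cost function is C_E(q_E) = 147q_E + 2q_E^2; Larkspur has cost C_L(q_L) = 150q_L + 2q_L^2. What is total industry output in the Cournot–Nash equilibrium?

62

Ember's profit: π_E = (319 - 0.5Q)q_E - (147q_E + 2q_E²). Setting ∂π_E/∂q_E = 0: 172 - 5q_E - (1/2)(q_L) = 0.
Larkspur's profit: π_L = (319 - 0.5Q)q_L - (150q_L + 2q_L²). Setting ∂π_L/∂q_L = 0: 169 - 5q_L - (1/2)(q_E) = 0.
Rearranging gives the reaction functions q_E = (172 - (1/2)q_L)/5 and q_L = (169 - (1/2)q_E)/5.
Solving the pair: q_E = 94/3, q_L = 92/3.
Total output Q = 94/3 + 92/3 = 62.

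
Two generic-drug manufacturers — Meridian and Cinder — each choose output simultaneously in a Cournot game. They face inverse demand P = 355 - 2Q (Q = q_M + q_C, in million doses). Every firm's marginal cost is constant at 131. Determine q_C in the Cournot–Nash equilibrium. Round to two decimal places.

37.33

A representative firm's profit is π_i = q_i(355 - 2Q) - 131q_i.
Setting ∂π_i/∂q_i = 0 with rivals' quantities fixed: 224 - 4q_i - 2q_j = 0.
With identical firms every q_j equals q_i, so q_j = q_i and 224 = 6q_i, giving q_i = 112/3.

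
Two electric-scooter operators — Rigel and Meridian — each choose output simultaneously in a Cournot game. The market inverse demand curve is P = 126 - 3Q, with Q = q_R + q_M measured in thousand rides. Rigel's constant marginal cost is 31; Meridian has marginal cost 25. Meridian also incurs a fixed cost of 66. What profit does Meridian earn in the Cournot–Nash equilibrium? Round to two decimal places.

Rigel's profit: π_R = (126 - 3Q)q_R - (31q_R). Setting ∂π_R/∂q_R = 0: 95 - 6q_R - 3(q_M) = 0.
Meridian's first-order condition: 101 - 6q_M - 3(q_R) = 0.
Best responses: q_R = (95 - 3q_M)/6, q_M = (101 - 3q_R)/6.
Solving the pair: q_R = 89/9, q_M = 107/9.
Price P = 126 - 3·(196/9) = 182/3.
Meridian's profit: (182/3 - 25)·(107/9) - 66 = 358.0370.

358.04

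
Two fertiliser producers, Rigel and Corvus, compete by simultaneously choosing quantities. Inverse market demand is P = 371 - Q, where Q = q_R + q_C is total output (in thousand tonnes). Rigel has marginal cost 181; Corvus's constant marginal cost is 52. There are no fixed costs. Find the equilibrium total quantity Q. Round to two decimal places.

Rigel's profit: π_R = (371 - Q)q_R - (181q_R). Setting ∂π_R/∂q_R = 0: 190 - 2q_R - (q_C) = 0.
Corvus's first-order condition: 319 - 2q_C - (q_R) = 0.
Best responses: q_R = (190 - q_C)/2, q_C = (319 - q_R)/2.
Solving the pair: q_R = 61/3, q_C = 448/3.
Total output Q = 61/3 + 448/3 = 509/3.

169.67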